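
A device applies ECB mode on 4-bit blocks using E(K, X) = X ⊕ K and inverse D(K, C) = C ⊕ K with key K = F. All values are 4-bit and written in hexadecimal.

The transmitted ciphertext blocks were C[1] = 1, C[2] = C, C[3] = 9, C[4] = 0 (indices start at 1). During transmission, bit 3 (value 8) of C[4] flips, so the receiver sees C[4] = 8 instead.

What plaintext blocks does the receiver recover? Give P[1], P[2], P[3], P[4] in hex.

ECB decryption: P_i = D(K, C_i).
Only C[4] changed, to 8. In ECB, a change in C_i affects only P_i. Decrypting the received ciphertext:
P[1]: D(K, 1) = E.
P[2]: D(K, C) = 3.
P[3]: D(K, 9) = 6.
P[4]: D(K, 8) = 7.
Blocks that differ from the original plaintext: P[4].

P[1] = E, P[2] = 3, P[3] = 6, P[4] = 7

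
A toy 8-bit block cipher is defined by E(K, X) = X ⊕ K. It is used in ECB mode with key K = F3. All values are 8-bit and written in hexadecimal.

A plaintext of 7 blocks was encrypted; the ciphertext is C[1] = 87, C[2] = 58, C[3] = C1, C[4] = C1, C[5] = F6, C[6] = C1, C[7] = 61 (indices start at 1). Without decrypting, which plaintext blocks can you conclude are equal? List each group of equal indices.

ECB encrypts each block independently with the same key, so equal ciphertext blocks imply equal plaintext blocks.
C[3] = C[4] = C[6] = C1, so P[3] = P[4] = P[6].

P[3] = P[4] = P[6]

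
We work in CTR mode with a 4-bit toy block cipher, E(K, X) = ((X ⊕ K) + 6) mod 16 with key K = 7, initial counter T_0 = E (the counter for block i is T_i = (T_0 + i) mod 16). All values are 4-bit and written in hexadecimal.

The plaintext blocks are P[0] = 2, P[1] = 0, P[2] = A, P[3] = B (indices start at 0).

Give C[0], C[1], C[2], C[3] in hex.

CTR encryption: S_i = E(K, T_i) where T_i is the counter for block i; C_i = P_i ⊕ S_i.
C[0]: T = E, S = E(K, T) = F; 2 ⊕ F = D.
C[1]: T = F, S = E(K, T) = E; 0 ⊕ E = E.
C[2]: T = 0, S = E(K, T) = D; A ⊕ D = 7.
C[3]: T = 1, S = E(K, T) = C; B ⊕ C = 7.

C[0] = D, C[1] = E, C[2] = 7, C[3] = 7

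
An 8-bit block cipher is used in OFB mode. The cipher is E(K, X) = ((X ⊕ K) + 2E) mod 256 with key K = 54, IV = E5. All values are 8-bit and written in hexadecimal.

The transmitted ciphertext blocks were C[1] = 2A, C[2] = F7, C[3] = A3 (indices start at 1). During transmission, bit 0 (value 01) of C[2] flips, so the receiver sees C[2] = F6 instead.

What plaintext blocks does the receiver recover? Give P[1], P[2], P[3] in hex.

OFB decryption: S_i = E(K, S_{i−1}) with S_{0} = IV; P_i = C_i ⊕ S_i.
Only C[2] changed, to F6. In OFB, a change in C_i flips the same bit in P_i only; the keystream is unaffected. Decrypting the received ciphertext:
P[1]: S = E(K, E5) = DF; 2A ⊕ DF = F5.
P[2]: S = E(K, DF) = B9; F6 ⊕ B9 = 4F.
P[3]: S = E(K, B9) = 1B; A3 ⊕ 1B = B8.
Blocks that differ from the original plaintext: P[2].

P[1] = F5, P[2] = 4F, P[3] = B8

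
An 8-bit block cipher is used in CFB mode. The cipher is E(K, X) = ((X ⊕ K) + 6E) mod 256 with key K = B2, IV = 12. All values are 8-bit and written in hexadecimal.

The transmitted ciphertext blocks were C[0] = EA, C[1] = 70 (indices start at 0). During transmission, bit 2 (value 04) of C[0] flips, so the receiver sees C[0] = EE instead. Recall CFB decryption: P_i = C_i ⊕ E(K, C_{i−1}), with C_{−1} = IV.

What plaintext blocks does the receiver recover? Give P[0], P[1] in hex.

Only C[0] changed, to EE. In CFB, a change in C_i flips the same bit in P_i and garbles P_{i+1}. Decrypting the received ciphertext:
P[0]: E(K, 12) = 0E; EE ⊕ 0E = E0.
P[1]: E(K, EE) = CA; 70 ⊕ CA = BA.
Blocks that differ from the original plaintext: P[0], P[1].

P[0] = E0, P[1] = BA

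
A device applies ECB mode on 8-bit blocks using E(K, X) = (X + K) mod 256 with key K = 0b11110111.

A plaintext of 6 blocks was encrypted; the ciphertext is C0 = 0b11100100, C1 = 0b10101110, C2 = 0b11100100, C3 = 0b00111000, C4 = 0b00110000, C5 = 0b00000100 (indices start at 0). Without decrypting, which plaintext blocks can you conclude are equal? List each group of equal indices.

P0 = P2

ECB encrypts each block independently with the same key, so equal ciphertext blocks imply equal plaintext blocks.
C0 = C2 = 0b11100100, so P0 = P2.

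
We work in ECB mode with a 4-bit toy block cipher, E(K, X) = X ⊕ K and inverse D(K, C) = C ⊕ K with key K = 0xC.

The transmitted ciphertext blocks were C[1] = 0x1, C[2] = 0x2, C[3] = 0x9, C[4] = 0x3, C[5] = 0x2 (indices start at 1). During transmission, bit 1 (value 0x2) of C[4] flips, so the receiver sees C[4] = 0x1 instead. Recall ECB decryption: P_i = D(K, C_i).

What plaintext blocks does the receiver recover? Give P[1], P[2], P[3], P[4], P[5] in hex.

Only C[4] changed, to 0x1. In ECB, a change in C_i affects only P_i. Decrypting the received ciphertext:
P[1]: D(K, 0x1) = 0xD.
P[2]: D(K, 0x2) = 0xE.
P[3]: D(K, 0x9) = 0x5.
P[4]: D(K, 0x1) = 0xD.
P[5]: D(K, 0x2) = 0xE.
Blocks that differ from the original plaintext: P[4].

P[1] = 0xD, P[2] = 0xE, P[3] = 0x5, P[4] = 0xD, P[5] = 0xE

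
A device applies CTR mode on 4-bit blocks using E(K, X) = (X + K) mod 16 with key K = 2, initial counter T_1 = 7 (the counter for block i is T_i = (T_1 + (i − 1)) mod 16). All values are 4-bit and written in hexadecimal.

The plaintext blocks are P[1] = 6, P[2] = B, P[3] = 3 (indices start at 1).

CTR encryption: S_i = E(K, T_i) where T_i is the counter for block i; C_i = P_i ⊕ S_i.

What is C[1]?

C[1] = F

C[1]: T = 7, S = E(K, T) = 9; 6 ⊕ 9 = F.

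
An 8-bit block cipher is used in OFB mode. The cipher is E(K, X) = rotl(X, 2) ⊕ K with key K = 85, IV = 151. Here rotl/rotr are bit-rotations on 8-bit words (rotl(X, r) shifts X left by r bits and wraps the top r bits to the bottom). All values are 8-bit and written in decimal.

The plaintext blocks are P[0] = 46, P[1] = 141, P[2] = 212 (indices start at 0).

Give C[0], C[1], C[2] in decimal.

C[0] = 37, C[1] = 244, C[2] = 100

OFB encryption: S_i = E(K, S_{i−1}) with S_{−1} = IV; C_i = P_i ⊕ S_i.
C[0]: S = E(K, 151) = 11; 46 ⊕ 11 = 37.
C[1]: S = E(K, 11) = 121; 141 ⊕ 121 = 244.
C[2]: S = E(K, 121) = 176; 212 ⊕ 176 = 100.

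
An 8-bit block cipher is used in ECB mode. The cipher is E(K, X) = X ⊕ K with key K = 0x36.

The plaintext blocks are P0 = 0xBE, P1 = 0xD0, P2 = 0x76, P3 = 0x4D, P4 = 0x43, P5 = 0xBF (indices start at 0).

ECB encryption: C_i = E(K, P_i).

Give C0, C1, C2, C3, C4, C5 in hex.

C0: E(K, 0xBE) = 0x88.
C1: E(K, 0xD0) = 0xE6.
C2: E(K, 0x76) = 0x40.
C3: E(K, 0x4D) = 0x7B.
C4: E(K, 0x43) = 0x75.
C5: E(K, 0xBF) = 0x89.

C0 = 0x88, C1 = 0xE6, C2 = 0x40, C3 = 0x7B, C4 = 0x75, C5 = 0x89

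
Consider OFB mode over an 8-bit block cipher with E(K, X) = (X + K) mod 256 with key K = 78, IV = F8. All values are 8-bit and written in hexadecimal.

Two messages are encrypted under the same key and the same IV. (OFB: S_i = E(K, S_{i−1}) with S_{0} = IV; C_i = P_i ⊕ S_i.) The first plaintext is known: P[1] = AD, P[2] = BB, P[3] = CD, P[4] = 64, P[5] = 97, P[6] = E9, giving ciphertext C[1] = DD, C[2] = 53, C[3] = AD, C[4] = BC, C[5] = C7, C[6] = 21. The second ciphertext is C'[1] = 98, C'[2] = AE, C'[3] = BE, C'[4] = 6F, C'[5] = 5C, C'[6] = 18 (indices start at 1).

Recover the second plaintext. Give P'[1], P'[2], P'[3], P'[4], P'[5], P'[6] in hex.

In OFB with a reused IV, both messages share the same keystream S_i, so C_i ⊕ C'_i = P_i ⊕ P'_i and thus P'_i = P_i ⊕ C_i ⊕ C'_i.
P'[1]: AD ⊕ DD ⊕ 98 = E8.
P'[2]: BB ⊕ 53 ⊕ AE = 46.
P'[3]: CD ⊕ AD ⊕ BE = DE.
P'[4]: 64 ⊕ BC ⊕ 6F = B7.
P'[5]: 97 ⊕ C7 ⊕ 5C = 0C.
P'[6]: E9 ⊕ 21 ⊕ 18 = D0.

P'[1] = E8, P'[2] = 46, P'[3] = DE, P'[4] = B7, P'[5] = 0C, P'[6] = D0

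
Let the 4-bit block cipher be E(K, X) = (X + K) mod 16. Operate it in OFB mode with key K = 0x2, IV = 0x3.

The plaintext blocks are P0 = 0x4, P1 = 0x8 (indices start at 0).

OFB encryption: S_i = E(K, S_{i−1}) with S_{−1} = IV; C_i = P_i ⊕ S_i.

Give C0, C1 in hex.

C0: S = E(K, 0x3) = 0x5; 0x4 ⊕ 0x5 = 0x1.
C1: S = E(K, 0x5) = 0x7; 0x8 ⊕ 0x7 = 0xF.

C0 = 0x1, C1 = 0xF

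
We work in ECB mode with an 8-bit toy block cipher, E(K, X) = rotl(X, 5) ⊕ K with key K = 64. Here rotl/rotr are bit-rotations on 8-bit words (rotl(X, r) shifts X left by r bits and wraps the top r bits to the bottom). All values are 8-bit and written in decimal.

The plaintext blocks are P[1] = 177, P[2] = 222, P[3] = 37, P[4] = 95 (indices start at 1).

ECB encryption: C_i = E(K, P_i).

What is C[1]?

C[1] = 118

C[1]: E(K, 177) = 118.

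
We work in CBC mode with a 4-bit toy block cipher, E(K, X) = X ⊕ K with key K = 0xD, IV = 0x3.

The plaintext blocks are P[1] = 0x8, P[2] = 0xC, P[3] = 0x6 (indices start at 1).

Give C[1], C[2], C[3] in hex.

C[1] = 0x6, C[2] = 0x7, C[3] = 0xC

CBC encryption: C_i = E(K, P_i ⊕ C_{i−1}), with C_{0} = IV.
C[1]: P[1] ⊕ 0x3 = 0xB; E(K, 0xB) = 0x6.
C[2]: P[2] ⊕ 0x6 = 0xA; E(K, 0xA) = 0x7.
C[3]: P[3] ⊕ 0x7 = 0x1; E(K, 0x1) = 0xC.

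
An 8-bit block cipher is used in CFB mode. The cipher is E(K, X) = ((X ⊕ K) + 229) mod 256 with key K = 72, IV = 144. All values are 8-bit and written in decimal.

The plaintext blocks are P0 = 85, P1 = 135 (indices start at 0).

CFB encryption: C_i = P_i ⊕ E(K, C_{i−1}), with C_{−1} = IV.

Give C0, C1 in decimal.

C0 = 232, C1 = 2

C0: E(K, 144) = 189; 85 ⊕ 189 = 232.
C1: E(K, 232) = 133; 135 ⊕ 133 = 2.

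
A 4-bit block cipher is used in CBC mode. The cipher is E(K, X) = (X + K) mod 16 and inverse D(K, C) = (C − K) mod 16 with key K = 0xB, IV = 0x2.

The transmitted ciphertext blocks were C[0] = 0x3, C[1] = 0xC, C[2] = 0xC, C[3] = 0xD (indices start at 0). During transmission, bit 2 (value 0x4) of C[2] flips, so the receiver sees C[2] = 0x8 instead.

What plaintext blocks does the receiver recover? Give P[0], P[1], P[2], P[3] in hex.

CBC decryption: P_i = D(K, C_i) ⊕ C_{i−1}, with C_{−1} = IV.
Only C[2] changed, to 0x8. In CBC, a change in C_i garbles P_i and flips the same bit in P_{i+1}. Decrypting the received ciphertext:
P[0]: D(K, 0x3) = 0x8; 0x8 ⊕ 0x2 = 0xA.
P[1]: D(K, 0xC) = 0x1; 0x1 ⊕ 0x3 = 0x2.
P[2]: D(K, 0x8) = 0xD; 0xD ⊕ 0xC = 0x1.
P[3]: D(K, 0xD) = 0x2; 0x2 ⊕ 0x8 = 0xA.
Blocks that differ from the original plaintext: P[2], P[3].

P[0] = 0xA, P[1] = 0x2, P[2] = 0x1, P[3] = 0xA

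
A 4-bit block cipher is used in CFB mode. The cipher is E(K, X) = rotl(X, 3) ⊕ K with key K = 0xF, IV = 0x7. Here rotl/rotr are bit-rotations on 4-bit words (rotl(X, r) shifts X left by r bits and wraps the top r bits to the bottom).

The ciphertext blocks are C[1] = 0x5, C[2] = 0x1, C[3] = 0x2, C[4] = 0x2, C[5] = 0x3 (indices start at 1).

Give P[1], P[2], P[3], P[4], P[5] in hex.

CFB decryption: P_i = C_i ⊕ E(K, C_{i−1}), with C_{0} = IV.
P[1]: E(K, 0x7) = 0x4; 0x5 ⊕ 0x4 = 0x1.
P[2]: E(K, 0x5) = 0x5; 0x1 ⊕ 0x5 = 0x4.
P[3]: E(K, 0x1) = 0x7; 0x2 ⊕ 0x7 = 0x5.
P[4]: E(K, 0x2) = 0xE; 0x2 ⊕ 0xE = 0xC.
P[5]: E(K, 0x2) = 0xE; 0x3 ⊕ 0xE = 0xD.

P[1] = 0x1, P[2] = 0x4, P[3] = 0x5, P[4] = 0xC, P[5] = 0xD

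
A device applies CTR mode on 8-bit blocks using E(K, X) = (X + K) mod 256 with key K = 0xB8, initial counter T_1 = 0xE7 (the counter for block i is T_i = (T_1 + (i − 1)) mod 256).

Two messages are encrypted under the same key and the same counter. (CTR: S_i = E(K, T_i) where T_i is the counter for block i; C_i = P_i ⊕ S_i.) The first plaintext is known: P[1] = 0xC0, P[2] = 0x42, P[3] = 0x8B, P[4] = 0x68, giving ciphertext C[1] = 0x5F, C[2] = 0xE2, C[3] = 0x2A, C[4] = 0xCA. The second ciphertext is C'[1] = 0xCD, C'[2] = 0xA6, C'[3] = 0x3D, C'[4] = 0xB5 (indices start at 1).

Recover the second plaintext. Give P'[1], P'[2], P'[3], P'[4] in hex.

P'[1] = 0x52, P'[2] = 0x06, P'[3] = 0x9C, P'[4] = 0x17

In CTR with a reused counter, both messages share the same keystream S_i, so C_i ⊕ C'_i = P_i ⊕ P'_i and thus P'_i = P_i ⊕ C_i ⊕ C'_i.
P'[1]: 0xC0 ⊕ 0x5F ⊕ 0xCD = 0x52.
P'[2]: 0x42 ⊕ 0xE2 ⊕ 0xA6 = 0x06.
P'[3]: 0x8B ⊕ 0x2A ⊕ 0x3D = 0x9C.
P'[4]: 0x68 ⊕ 0xCA ⊕ 0xB5 = 0x17.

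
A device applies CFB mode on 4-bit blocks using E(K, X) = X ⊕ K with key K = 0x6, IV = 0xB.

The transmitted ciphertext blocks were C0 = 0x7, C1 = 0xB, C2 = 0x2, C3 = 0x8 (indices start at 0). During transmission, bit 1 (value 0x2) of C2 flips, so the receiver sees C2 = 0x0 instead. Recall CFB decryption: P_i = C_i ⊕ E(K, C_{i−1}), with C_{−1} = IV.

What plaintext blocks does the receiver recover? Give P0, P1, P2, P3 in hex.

P0 = 0xA, P1 = 0xA, P2 = 0xD, P3 = 0xE

Only C2 changed, to 0x0. In CFB, a change in C_i flips the same bit in P_i and garbles P_{i+1}. Decrypting the received ciphertext:
P0: E(K, 0xB) = 0xD; 0x7 ⊕ 0xD = 0xA.
P1: E(K, 0x7) = 0x1; 0xB ⊕ 0x1 = 0xA.
P2: E(K, 0xB) = 0xD; 0x0 ⊕ 0xD = 0xD.
P3: E(K, 0x0) = 0x6; 0x8 ⊕ 0x6 = 0xE.
Blocks that differ from the original plaintext: P2, P3.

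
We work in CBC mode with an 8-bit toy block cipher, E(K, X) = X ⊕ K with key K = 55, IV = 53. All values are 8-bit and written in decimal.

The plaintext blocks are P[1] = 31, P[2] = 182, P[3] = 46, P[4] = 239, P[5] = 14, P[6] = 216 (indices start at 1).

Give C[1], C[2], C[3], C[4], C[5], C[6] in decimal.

CBC encryption: C_i = E(K, P_i ⊕ C_{i−1}), with C_{0} = IV.
C[1]: P[1] ⊕ 53 = 42; E(K, 42) = 29.
C[2]: P[2] ⊕ 29 = 171; E(K, 171) = 156.
C[3]: P[3] ⊕ 156 = 178; E(K, 178) = 133.
C[4]: P[4] ⊕ 133 = 106; E(K, 106) = 93.
C[5]: P[5] ⊕ 93 = 83; E(K, 83) = 100.
C[6]: P[6] ⊕ 100 = 188; E(K, 188) = 139.

C[1] = 29, C[2] = 156, C[3] = 133, C[4] = 93, C[5] = 100, C[6] = 139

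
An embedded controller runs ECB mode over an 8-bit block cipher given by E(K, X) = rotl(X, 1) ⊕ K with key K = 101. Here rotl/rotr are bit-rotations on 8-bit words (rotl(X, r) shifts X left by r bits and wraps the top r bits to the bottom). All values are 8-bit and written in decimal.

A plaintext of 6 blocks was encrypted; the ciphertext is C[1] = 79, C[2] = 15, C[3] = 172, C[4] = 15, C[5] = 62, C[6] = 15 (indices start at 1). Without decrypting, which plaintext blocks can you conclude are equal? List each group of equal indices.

P[2] = P[4] = P[6]

ECB encrypts each block independently with the same key, so equal ciphertext blocks imply equal plaintext blocks.
C[2] = C[4] = C[6] = 15, so P[2] = P[4] = P[6].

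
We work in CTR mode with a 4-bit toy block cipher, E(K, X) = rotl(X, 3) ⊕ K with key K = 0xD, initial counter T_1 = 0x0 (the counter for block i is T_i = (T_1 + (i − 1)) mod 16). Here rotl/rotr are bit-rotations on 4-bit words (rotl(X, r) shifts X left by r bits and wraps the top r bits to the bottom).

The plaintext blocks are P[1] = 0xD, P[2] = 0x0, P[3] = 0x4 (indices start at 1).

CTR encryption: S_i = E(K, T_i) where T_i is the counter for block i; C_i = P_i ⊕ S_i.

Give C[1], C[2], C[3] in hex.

C[1]: T = 0x0, S = E(K, T) = 0xD; 0xD ⊕ 0xD = 0x0.
C[2]: T = 0x1, S = E(K, T) = 0x5; 0x0 ⊕ 0x5 = 0x5.
C[3]: T = 0x2, S = E(K, T) = 0xC; 0x4 ⊕ 0xC = 0x8.

C[1] = 0x0, C[2] = 0x5, C[3] = 0x8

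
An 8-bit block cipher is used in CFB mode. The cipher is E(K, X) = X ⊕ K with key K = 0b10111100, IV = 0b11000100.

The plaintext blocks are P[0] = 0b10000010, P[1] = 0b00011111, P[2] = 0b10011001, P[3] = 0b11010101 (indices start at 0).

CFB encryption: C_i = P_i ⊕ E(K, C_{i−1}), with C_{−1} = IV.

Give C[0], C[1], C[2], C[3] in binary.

C[0] = 0b11111010, C[1] = 0b01011001, C[2] = 0b01111100, C[3] = 0b00010101

C[0]: E(K, 0b11000100) = 0b01111000; 0b10000010 ⊕ 0b01111000 = 0b11111010.
C[1]: E(K, 0b11111010) = 0b01000110; 0b00011111 ⊕ 0b01000110 = 0b01011001.
C[2]: E(K, 0b01011001) = 0b11100101; 0b10011001 ⊕ 0b11100101 = 0b01111100.
C[3]: E(K, 0b01111100) = 0b11000000; 0b11010101 ⊕ 0b11000000 = 0b00010101.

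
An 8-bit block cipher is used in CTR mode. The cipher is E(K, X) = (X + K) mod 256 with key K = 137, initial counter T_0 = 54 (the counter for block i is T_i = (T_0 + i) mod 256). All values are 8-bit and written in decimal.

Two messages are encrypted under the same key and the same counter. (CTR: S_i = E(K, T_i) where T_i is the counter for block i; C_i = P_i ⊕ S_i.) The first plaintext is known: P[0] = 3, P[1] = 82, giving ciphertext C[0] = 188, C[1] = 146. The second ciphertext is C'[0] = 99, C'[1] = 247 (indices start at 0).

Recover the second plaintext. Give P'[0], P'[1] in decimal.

P'[0] = 220, P'[1] = 55

In CTR with a reused counter, both messages share the same keystream S_i, so C_i ⊕ C'_i = P_i ⊕ P'_i and thus P'_i = P_i ⊕ C_i ⊕ C'_i.
P'[0]: 3 ⊕ 188 ⊕ 99 = 220.
P'[1]: 82 ⊕ 146 ⊕ 247 = 55.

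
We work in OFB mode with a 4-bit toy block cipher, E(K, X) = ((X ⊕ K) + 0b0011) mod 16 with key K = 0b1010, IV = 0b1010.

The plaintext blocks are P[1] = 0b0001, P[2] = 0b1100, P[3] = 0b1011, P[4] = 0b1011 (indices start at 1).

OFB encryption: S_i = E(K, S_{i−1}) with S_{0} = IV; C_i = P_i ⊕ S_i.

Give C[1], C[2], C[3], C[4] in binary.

C[1] = 0b0010, C[2] = 0b0000, C[3] = 0b0010, C[4] = 0b1101

C[1]: S = E(K, 0b1010) = 0b0011; 0b0001 ⊕ 0b0011 = 0b0010.
C[2]: S = E(K, 0b0011) = 0b1100; 0b1100 ⊕ 0b1100 = 0b0000.
C[3]: S = E(K, 0b1100) = 0b1001; 0b1011 ⊕ 0b1001 = 0b0010.
C[4]: S = E(K, 0b1001) = 0b0110; 0b1011 ⊕ 0b0110 = 0b1101.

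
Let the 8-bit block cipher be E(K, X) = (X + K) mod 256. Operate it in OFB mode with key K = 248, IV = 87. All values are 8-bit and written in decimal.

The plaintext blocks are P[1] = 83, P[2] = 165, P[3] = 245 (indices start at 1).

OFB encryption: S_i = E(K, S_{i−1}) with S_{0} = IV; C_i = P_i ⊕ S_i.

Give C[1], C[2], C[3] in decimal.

C[1] = 28, C[2] = 226, C[3] = 202

C[1]: S = E(K, 87) = 79; 83 ⊕ 79 = 28.
C[2]: S = E(K, 79) = 71; 165 ⊕ 71 = 226.
C[3]: S = E(K, 71) = 63; 245 ⊕ 63 = 202.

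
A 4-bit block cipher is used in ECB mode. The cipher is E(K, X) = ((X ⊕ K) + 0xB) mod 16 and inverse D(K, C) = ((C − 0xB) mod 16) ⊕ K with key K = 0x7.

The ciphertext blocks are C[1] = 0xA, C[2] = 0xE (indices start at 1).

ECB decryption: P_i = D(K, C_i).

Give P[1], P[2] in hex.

P[1]: D(K, 0xA) = 0x8.
P[2]: D(K, 0xE) = 0x4.

P[1] = 0x8, P[2] = 0x4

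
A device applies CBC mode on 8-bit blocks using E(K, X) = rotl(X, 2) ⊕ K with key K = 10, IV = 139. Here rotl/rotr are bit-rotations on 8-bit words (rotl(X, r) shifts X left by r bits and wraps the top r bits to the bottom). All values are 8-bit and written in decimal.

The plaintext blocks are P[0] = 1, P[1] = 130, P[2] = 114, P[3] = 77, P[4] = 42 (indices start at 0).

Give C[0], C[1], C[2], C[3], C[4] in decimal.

CBC encryption: C_i = E(K, P_i ⊕ C_{i−1}), with C_{−1} = IV.
C[0]: P[0] ⊕ 139 = 138; E(K, 138) = 32.
C[1]: P[1] ⊕ 32 = 162; E(K, 162) = 128.
C[2]: P[2] ⊕ 128 = 242; E(K, 242) = 193.
C[3]: P[3] ⊕ 193 = 140; E(K, 140) = 56.
C[4]: P[4] ⊕ 56 = 18; E(K, 18) = 66.

C[0] = 32, C[1] = 128, C[2] = 193, C[3] = 56, C[4] = 66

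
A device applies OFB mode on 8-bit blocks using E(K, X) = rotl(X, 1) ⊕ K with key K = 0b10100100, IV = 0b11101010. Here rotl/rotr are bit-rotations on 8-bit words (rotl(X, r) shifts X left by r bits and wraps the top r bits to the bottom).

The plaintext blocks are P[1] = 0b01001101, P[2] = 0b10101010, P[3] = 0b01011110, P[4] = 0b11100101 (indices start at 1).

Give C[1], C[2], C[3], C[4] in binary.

C[1] = 0b00111100, C[2] = 0b11101100, C[3] = 0b01110110, C[4] = 0b00010001

OFB encryption: S_i = E(K, S_{i−1}) with S_{0} = IV; C_i = P_i ⊕ S_i.
C[1]: S = E(K, 0b11101010) = 0b01110001; 0b01001101 ⊕ 0b01110001 = 0b00111100.
C[2]: S = E(K, 0b01110001) = 0b01000110; 0b10101010 ⊕ 0b01000110 = 0b11101100.
C[3]: S = E(K, 0b01000110) = 0b00101000; 0b01011110 ⊕ 0b00101000 = 0b01110110.
C[4]: S = E(K, 0b00101000) = 0b11110100; 0b11100101 ⊕ 0b11110100 = 0b00010001.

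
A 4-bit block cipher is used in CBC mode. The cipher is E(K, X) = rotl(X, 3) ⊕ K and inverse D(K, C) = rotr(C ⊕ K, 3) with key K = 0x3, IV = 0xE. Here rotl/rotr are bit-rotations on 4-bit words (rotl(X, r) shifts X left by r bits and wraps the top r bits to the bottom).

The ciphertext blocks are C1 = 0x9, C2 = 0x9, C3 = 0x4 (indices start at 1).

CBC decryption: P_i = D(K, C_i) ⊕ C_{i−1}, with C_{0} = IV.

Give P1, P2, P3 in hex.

P1: D(K, 0x9) = 0x5; 0x5 ⊕ 0xE = 0xB.
P2: D(K, 0x9) = 0x5; 0x5 ⊕ 0x9 = 0xC.
P3: D(K, 0x4) = 0xE; 0xE ⊕ 0x9 = 0x7.

P1 = 0xB, P2 = 0xC, P3 = 0x7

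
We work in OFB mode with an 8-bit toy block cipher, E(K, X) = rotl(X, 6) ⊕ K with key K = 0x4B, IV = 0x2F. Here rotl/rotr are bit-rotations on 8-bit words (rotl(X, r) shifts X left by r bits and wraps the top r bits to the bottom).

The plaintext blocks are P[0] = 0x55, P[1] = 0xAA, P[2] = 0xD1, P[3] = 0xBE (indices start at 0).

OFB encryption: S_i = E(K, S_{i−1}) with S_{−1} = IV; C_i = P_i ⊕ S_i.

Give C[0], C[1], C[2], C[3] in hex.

C[0] = 0xD5, C[1] = 0xC1, C[2] = 0x40, C[3] = 0x91

C[0]: S = E(K, 0x2F) = 0x80; 0x55 ⊕ 0x80 = 0xD5.
C[1]: S = E(K, 0x80) = 0x6B; 0xAA ⊕ 0x6B = 0xC1.
C[2]: S = E(K, 0x6B) = 0x91; 0xD1 ⊕ 0x91 = 0x40.
C[3]: S = E(K, 0x91) = 0x2F; 0xBE ⊕ 0x2F = 0x91.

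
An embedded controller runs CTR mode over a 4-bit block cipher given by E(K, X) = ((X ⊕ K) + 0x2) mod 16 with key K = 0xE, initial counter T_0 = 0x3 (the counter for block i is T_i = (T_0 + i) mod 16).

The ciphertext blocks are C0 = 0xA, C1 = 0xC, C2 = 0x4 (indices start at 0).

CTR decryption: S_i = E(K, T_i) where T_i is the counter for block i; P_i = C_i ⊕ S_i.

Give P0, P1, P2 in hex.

P0 = 0x5, P1 = 0x0, P2 = 0x9

P0: T = 0x3, S = E(K, T) = 0xF; 0xA ⊕ 0xF = 0x5.
P1: T = 0x4, S = E(K, T) = 0xC; 0xC ⊕ 0xC = 0x0.
P2: T = 0x5, S = E(K, T) = 0xD; 0x4 ⊕ 0xD = 0x9.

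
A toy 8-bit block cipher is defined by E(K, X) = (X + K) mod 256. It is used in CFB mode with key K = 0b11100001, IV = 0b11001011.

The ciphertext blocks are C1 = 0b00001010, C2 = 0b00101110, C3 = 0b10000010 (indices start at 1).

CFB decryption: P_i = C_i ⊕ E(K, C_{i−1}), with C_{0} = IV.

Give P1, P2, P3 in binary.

P1 = 0b10100110, P2 = 0b11000101, P3 = 0b10001101

P1: E(K, 0b11001011) = 0b10101100; 0b00001010 ⊕ 0b10101100 = 0b10100110.
P2: E(K, 0b00001010) = 0b11101011; 0b00101110 ⊕ 0b11101011 = 0b11000101.
P3: E(K, 0b00101110) = 0b00001111; 0b10000010 ⊕ 0b00001111 = 0b10001101.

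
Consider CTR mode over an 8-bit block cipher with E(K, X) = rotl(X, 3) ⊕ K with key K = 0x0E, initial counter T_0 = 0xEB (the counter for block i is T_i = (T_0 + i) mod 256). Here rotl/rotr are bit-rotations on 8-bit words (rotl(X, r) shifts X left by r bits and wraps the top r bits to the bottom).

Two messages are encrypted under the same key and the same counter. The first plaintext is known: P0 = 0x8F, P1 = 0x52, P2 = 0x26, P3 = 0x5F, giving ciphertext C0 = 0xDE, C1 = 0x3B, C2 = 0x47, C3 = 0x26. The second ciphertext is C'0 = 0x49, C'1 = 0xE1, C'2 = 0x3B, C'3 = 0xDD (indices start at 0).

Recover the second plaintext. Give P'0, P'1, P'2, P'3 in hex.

In CTR with a reused counter, both messages share the same keystream S_i, so C_i ⊕ C'_i = P_i ⊕ P'_i and thus P'_i = P_i ⊕ C_i ⊕ C'_i.
P'0: 0x8F ⊕ 0xDE ⊕ 0x49 = 0x18.
P'1: 0x52 ⊕ 0x3B ⊕ 0xE1 = 0x88.
P'2: 0x26 ⊕ 0x47 ⊕ 0x3B = 0x5A.
P'3: 0x5F ⊕ 0x26 ⊕ 0xDD = 0xA4.

P'0 = 0x18, P'1 = 0x88, P'2 = 0x5A, P'3 = 0xA4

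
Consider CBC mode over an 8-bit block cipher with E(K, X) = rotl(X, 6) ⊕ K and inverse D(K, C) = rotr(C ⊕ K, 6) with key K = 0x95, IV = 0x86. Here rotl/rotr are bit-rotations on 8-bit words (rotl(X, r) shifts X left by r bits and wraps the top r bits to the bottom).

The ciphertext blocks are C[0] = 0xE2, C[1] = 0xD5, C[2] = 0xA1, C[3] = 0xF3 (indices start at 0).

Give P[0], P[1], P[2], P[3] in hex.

CBC decryption: P_i = D(K, C_i) ⊕ C_{i−1}, with C_{−1} = IV.
P[0]: D(K, 0xE2) = 0xDD; 0xDD ⊕ 0x86 = 0x5B.
P[1]: D(K, 0xD5) = 0x01; 0x01 ⊕ 0xE2 = 0xE3.
P[2]: D(K, 0xA1) = 0xD0; 0xD0 ⊕ 0xD5 = 0x05.
P[3]: D(K, 0xF3) = 0x99; 0x99 ⊕ 0xA1 = 0x38.

P[0] = 0x5B, P[1] = 0xE3, P[2] = 0x05, P[3] = 0x38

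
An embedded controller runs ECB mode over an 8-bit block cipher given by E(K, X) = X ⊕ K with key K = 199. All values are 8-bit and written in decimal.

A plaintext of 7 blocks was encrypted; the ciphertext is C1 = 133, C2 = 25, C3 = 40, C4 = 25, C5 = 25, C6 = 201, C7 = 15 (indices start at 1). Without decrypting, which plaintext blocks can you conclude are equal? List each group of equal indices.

ECB encrypts each block independently with the same key, so equal ciphertext blocks imply equal plaintext blocks.
C2 = C4 = C5 = 25, so P2 = P4 = P5.

P2 = P4 = P5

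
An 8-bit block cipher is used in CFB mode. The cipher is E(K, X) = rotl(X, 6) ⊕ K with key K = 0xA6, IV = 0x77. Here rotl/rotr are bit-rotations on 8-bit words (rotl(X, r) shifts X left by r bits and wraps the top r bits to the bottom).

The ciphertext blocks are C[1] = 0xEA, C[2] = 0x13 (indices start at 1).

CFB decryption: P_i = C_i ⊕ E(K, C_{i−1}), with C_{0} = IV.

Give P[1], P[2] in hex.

P[1]: E(K, 0x77) = 0x7B; 0xEA ⊕ 0x7B = 0x91.
P[2]: E(K, 0xEA) = 0x1C; 0x13 ⊕ 0x1C = 0x0F.

P[1] = 0x91, P[2] = 0x0F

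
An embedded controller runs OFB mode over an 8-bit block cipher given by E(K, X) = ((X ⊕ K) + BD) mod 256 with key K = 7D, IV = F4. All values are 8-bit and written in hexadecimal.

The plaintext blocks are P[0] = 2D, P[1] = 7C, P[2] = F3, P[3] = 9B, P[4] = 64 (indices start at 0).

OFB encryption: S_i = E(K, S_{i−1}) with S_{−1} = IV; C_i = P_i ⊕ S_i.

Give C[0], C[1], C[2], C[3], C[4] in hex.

C[0]: S = E(K, F4) = 46; 2D ⊕ 46 = 6B.
C[1]: S = E(K, 46) = F8; 7C ⊕ F8 = 84.
C[2]: S = E(K, F8) = 42; F3 ⊕ 42 = B1.
C[3]: S = E(K, 42) = FC; 9B ⊕ FC = 67.
C[4]: S = E(K, FC) = 3E; 64 ⊕ 3E = 5A.

C[0] = 6B, C[1] = 84, C[2] = B1, C[3] = 67, C[4] = 5A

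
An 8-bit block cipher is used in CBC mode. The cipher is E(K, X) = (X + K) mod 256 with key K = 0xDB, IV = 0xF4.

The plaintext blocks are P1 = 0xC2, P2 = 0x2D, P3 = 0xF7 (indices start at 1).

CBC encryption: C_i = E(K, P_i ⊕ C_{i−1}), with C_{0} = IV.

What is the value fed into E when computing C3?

0xE0

C1: P1 ⊕ 0xF4 = 0x36; E(K, 0x36) = 0x11.
C2: P2 ⊕ 0x11 = 0x3C; E(K, 0x3C) = 0x17.
C3: P3 ⊕ 0x17 = 0xE0; E(K, 0xE0) = 0xBB.
So the input to E for block 3 is 0xE0.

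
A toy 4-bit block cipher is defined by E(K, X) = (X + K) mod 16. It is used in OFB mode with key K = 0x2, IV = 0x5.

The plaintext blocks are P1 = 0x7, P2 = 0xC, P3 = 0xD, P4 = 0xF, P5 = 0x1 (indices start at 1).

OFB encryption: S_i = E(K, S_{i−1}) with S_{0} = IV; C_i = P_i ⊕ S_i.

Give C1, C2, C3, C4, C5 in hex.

C1 = 0x0, C2 = 0x5, C3 = 0x6, C4 = 0x2, C5 = 0xE

C1: S = E(K, 0x5) = 0x7; 0x7 ⊕ 0x7 = 0x0.
C2: S = E(K, 0x7) = 0x9; 0xC ⊕ 0x9 = 0x5.
C3: S = E(K, 0x9) = 0xB; 0xD ⊕ 0xB = 0x6.
C4: S = E(K, 0xB) = 0xD; 0xF ⊕ 0xD = 0x2.
C5: S = E(K, 0xD) = 0xF; 0x1 ⊕ 0xF = 0xE.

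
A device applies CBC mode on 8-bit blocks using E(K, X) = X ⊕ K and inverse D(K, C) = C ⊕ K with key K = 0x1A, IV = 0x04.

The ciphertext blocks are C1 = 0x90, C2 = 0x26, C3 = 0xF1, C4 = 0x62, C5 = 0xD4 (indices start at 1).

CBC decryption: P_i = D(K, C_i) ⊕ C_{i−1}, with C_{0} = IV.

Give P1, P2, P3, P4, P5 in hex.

P1: D(K, 0x90) = 0x8A; 0x8A ⊕ 0x04 = 0x8E.
P2: D(K, 0x26) = 0x3C; 0x3C ⊕ 0x90 = 0xAC.
P3: D(K, 0xF1) = 0xEB; 0xEB ⊕ 0x26 = 0xCD.
P4: D(K, 0x62) = 0x78; 0x78 ⊕ 0xF1 = 0x89.
P5: D(K, 0xD4) = 0xCE; 0xCE ⊕ 0x62 = 0xAC.

P1 = 0x8E, P2 = 0xAC, P3 = 0xCD, P4 = 0x89, P5 = 0xAC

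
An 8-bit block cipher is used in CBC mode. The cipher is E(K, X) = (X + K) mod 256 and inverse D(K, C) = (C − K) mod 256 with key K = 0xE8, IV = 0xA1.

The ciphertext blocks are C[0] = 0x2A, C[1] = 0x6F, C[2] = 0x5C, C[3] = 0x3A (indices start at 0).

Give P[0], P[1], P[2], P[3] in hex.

CBC decryption: P_i = D(K, C_i) ⊕ C_{i−1}, with C_{−1} = IV.
P[0]: D(K, 0x2A) = 0x42; 0x42 ⊕ 0xA1 = 0xE3.
P[1]: D(K, 0x6F) = 0x87; 0x87 ⊕ 0x2A = 0xAD.
P[2]: D(K, 0x5C) = 0x74; 0x74 ⊕ 0x6F = 0x1B.
P[3]: D(K, 0x3A) = 0x52; 0x52 ⊕ 0x5C = 0x0E.

P[0] = 0xE3, P[1] = 0xAD, P[2] = 0x1B, P[3] = 0x0E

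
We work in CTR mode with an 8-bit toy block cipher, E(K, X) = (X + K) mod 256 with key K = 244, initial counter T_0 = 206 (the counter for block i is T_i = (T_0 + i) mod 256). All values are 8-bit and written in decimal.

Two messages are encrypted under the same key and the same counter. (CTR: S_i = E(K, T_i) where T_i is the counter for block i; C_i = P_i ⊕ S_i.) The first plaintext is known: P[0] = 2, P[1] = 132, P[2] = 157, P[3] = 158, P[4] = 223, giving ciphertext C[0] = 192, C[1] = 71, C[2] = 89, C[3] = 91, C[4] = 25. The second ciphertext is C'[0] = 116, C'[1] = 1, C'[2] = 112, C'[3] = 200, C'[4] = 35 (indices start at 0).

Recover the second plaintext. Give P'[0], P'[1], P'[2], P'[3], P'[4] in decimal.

P'[0] = 182, P'[1] = 194, P'[2] = 180, P'[3] = 13, P'[4] = 229

In CTR with a reused counter, both messages share the same keystream S_i, so C_i ⊕ C'_i = P_i ⊕ P'_i and thus P'_i = P_i ⊕ C_i ⊕ C'_i.
P'[0]: 2 ⊕ 192 ⊕ 116 = 182.
P'[1]: 132 ⊕ 71 ⊕ 1 = 194.
P'[2]: 157 ⊕ 89 ⊕ 112 = 180.
P'[3]: 158 ⊕ 91 ⊕ 200 = 13.
P'[4]: 223 ⊕ 25 ⊕ 35 = 229.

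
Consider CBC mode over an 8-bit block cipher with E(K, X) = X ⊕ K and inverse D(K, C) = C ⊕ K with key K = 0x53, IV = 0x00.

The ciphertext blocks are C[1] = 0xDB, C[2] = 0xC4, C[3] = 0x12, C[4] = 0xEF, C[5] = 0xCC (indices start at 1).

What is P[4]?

P[4] = 0xAE

CBC decryption: P_i = D(K, C_i) ⊕ C_{i−1}, with C_{0} = IV.
P[4]: D(K, 0xEF) = 0xBC; 0xBC ⊕ 0x12 = 0xAE.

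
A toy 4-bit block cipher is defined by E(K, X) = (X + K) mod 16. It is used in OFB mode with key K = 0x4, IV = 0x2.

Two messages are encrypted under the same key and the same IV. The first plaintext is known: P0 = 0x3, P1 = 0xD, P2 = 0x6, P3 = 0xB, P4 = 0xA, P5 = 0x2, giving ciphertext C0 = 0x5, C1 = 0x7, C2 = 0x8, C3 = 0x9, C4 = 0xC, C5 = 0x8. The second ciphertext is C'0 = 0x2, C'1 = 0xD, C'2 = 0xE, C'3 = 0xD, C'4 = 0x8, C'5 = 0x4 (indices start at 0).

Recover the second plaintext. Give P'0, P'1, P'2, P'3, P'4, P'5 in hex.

In OFB with a reused IV, both messages share the same keystream S_i, so C_i ⊕ C'_i = P_i ⊕ P'_i and thus P'_i = P_i ⊕ C_i ⊕ C'_i.
P'0: 0x3 ⊕ 0x5 ⊕ 0x2 = 0x4.
P'1: 0xD ⊕ 0x7 ⊕ 0xD = 0x7.
P'2: 0x6 ⊕ 0x8 ⊕ 0xE = 0x0.
P'3: 0xB ⊕ 0x9 ⊕ 0xD = 0xF.
P'4: 0xA ⊕ 0xC ⊕ 0x8 = 0xE.
P'5: 0x2 ⊕ 0x8 ⊕ 0x4 = 0xE.

P'0 = 0x4, P'1 = 0x7, P'2 = 0x0, P'3 = 0xF, P'4 = 0xE, P'5 = 0xE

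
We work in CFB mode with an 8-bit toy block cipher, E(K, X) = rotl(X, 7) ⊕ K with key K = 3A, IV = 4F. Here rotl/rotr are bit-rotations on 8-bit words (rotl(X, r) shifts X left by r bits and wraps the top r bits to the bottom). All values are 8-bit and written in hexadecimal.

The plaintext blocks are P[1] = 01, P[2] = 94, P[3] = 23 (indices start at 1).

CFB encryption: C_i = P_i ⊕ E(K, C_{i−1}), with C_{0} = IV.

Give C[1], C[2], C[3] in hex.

C[1]: E(K, 4F) = 9D; 01 ⊕ 9D = 9C.
C[2]: E(K, 9C) = 74; 94 ⊕ 74 = E0.
C[3]: E(K, E0) = 4A; 23 ⊕ 4A = 69.

C[1] = 9C, C[2] = E0, C[3] = 69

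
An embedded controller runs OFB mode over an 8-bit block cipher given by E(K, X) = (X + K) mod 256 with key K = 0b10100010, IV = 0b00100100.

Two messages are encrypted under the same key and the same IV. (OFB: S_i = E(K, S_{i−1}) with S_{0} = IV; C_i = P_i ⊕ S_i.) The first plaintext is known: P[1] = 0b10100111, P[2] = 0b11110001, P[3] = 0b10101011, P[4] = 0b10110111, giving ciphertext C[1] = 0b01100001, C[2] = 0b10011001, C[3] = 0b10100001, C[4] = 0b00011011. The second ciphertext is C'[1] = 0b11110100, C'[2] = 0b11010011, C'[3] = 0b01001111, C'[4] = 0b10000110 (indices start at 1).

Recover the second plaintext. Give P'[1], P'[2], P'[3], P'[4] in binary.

In OFB with a reused IV, both messages share the same keystream S_i, so C_i ⊕ C'_i = P_i ⊕ P'_i and thus P'_i = P_i ⊕ C_i ⊕ C'_i.
P'[1]: 0b10100111 ⊕ 0b01100001 ⊕ 0b11110100 = 0b00110010.
P'[2]: 0b11110001 ⊕ 0b10011001 ⊕ 0b11010011 = 0b10111011.
P'[3]: 0b10101011 ⊕ 0b10100001 ⊕ 0b01001111 = 0b01000101.
P'[4]: 0b10110111 ⊕ 0b00011011 ⊕ 0b10000110 = 0b00101010.

P'[1] = 0b00110010, P'[2] = 0b10111011, P'[3] = 0b01000101, P'[4] = 0b00101010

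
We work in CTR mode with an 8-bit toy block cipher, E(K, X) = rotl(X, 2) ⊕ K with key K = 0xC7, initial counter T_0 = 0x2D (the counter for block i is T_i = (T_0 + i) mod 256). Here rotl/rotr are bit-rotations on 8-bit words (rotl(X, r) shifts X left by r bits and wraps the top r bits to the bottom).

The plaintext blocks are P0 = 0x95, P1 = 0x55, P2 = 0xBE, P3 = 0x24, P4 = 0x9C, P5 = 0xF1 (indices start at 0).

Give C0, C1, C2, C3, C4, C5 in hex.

CTR encryption: S_i = E(K, T_i) where T_i is the counter for block i; C_i = P_i ⊕ S_i.
C0: T = 0x2D, S = E(K, T) = 0x73; 0x95 ⊕ 0x73 = 0xE6.
C1: T = 0x2E, S = E(K, T) = 0x7F; 0x55 ⊕ 0x7F = 0x2A.
C2: T = 0x2F, S = E(K, T) = 0x7B; 0xBE ⊕ 0x7B = 0xC5.
C3: T = 0x30, S = E(K, T) = 0x07; 0x24 ⊕ 0x07 = 0x23.
C4: T = 0x31, S = E(K, T) = 0x03; 0x9C ⊕ 0x03 = 0x9F.
C5: T = 0x32, S = E(K, T) = 0x0F; 0xF1 ⊕ 0x0F = 0xFE.

C0 = 0xE6, C1 = 0x2A, C2 = 0xC5, C3 = 0x23, C4 = 0x9F, C5 = 0xFE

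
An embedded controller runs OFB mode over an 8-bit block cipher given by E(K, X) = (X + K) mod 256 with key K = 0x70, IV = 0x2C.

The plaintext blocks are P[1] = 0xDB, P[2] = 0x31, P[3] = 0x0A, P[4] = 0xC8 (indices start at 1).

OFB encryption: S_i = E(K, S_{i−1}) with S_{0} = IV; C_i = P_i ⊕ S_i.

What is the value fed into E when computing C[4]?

0x7C

C[1]: S = E(K, 0x2C) = 0x9C; 0xDB ⊕ 0x9C = 0x47.
C[2]: S = E(K, 0x9C) = 0x0C; 0x31 ⊕ 0x0C = 0x3D.
C[3]: S = E(K, 0x0C) = 0x7C; 0x0A ⊕ 0x7C = 0x76.
C[4]: S = E(K, 0x7C) = 0xEC; 0xC8 ⊕ 0xEC = 0x24.
So the input to E for block [4] is 0x7C.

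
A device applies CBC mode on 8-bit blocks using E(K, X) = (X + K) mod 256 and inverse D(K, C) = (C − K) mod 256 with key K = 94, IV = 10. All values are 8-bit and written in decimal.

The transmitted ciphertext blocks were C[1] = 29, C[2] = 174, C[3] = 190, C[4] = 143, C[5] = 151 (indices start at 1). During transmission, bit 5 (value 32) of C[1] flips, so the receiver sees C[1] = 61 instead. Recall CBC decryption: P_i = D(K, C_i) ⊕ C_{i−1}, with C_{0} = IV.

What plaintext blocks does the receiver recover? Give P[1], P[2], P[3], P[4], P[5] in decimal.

P[1] = 213, P[2] = 109, P[3] = 206, P[4] = 143, P[5] = 182

Only C[1] changed, to 61. In CBC, a change in C_i garbles P_i and flips the same bit in P_{i+1}. Decrypting the received ciphertext:
P[1]: D(K, 61) = 223; 223 ⊕ 10 = 213.
P[2]: D(K, 174) = 80; 80 ⊕ 61 = 109.
P[3]: D(K, 190) = 96; 96 ⊕ 174 = 206.
P[4]: D(K, 143) = 49; 49 ⊕ 190 = 143.
P[5]: D(K, 151) = 57; 57 ⊕ 143 = 182.
Blocks that differ from the original plaintext: P[1], P[2].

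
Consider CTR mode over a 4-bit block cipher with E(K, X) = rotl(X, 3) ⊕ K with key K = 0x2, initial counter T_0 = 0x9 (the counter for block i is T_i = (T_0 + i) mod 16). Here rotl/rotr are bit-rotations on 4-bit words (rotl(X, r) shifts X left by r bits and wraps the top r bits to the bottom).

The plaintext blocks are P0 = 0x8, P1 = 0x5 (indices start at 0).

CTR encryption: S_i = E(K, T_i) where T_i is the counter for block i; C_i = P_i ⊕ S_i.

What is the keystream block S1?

0x7

C0: T = 0x9, S = E(K, T) = 0xE; 0x8 ⊕ 0xE = 0x6.
C1: T = 0xA, S = E(K, T) = 0x7; 0x5 ⊕ 0x7 = 0x2.
So S1 = 0x7.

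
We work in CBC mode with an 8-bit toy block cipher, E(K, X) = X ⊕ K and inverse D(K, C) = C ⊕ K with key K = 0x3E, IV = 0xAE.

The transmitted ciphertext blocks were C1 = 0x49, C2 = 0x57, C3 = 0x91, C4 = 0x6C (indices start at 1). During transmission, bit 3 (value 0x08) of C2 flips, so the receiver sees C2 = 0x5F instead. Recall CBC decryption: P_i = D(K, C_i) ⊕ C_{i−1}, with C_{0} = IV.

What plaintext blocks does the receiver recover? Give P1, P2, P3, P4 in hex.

Only C2 changed, to 0x5F. In CBC, a change in C_i garbles P_i and flips the same bit in P_{i+1}. Decrypting the received ciphertext:
P1: D(K, 0x49) = 0x77; 0x77 ⊕ 0xAE = 0xD9.
P2: D(K, 0x5F) = 0x61; 0x61 ⊕ 0x49 = 0x28.
P3: D(K, 0x91) = 0xAF; 0xAF ⊕ 0x5F = 0xF0.
P4: D(K, 0x6C) = 0x52; 0x52 ⊕ 0x91 = 0xC3.
Blocks that differ from the original plaintext: P2, P3.

P1 = 0xD9, P2 = 0x28, P3 = 0xF0, P4 = 0xC3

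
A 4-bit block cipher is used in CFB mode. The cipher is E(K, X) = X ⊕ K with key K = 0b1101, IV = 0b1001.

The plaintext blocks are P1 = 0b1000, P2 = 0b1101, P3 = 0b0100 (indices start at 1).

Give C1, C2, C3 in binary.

CFB encryption: C_i = P_i ⊕ E(K, C_{i−1}), with C_{0} = IV.
C1: E(K, 0b1001) = 0b0100; 0b1000 ⊕ 0b0100 = 0b1100.
C2: E(K, 0b1100) = 0b0001; 0b1101 ⊕ 0b0001 = 0b1100.
C3: E(K, 0b1100) = 0b0001; 0b0100 ⊕ 0b0001 = 0b0101.

C1 = 0b1100, C2 = 0b1100, C3 = 0b0101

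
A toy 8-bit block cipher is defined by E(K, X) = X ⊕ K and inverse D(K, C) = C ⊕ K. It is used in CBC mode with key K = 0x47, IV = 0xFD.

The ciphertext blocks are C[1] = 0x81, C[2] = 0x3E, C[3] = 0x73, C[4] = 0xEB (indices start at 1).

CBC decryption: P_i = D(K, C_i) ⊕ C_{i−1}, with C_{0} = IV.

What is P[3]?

P[3]: D(K, 0x73) = 0x34; 0x34 ⊕ 0x3E = 0x0A.

P[3] = 0x0A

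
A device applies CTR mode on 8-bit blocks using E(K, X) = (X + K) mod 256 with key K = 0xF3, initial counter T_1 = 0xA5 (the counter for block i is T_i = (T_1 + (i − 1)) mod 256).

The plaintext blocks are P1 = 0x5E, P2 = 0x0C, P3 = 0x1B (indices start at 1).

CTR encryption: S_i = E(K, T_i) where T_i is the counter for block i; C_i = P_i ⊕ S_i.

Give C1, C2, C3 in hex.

C1: T = 0xA5, S = E(K, T) = 0x98; 0x5E ⊕ 0x98 = 0xC6.
C2: T = 0xA6, S = E(K, T) = 0x99; 0x0C ⊕ 0x99 = 0x95.
C3: T = 0xA7, S = E(K, T) = 0x9A; 0x1B ⊕ 0x9A = 0x81.

C1 = 0xC6, C2 = 0x95, C3 = 0x81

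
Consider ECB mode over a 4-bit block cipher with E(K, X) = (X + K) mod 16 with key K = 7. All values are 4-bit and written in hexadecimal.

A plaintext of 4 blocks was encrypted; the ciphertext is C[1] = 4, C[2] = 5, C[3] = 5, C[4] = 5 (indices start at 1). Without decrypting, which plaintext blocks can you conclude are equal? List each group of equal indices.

P[2] = P[3] = P[4]

ECB encrypts each block independently with the same key, so equal ciphertext blocks imply equal plaintext blocks.
C[2] = C[3] = C[4] = 5, so P[2] = P[3] = P[4].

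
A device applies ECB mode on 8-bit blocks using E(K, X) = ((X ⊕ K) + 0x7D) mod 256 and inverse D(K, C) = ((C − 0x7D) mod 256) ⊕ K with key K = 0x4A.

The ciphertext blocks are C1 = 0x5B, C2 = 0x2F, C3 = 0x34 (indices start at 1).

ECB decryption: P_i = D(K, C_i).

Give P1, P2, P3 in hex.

P1: D(K, 0x5B) = 0x94.
P2: D(K, 0x2F) = 0xF8.
P3: D(K, 0x34) = 0xFD.

P1 = 0x94, P2 = 0xF8, P3 = 0xFD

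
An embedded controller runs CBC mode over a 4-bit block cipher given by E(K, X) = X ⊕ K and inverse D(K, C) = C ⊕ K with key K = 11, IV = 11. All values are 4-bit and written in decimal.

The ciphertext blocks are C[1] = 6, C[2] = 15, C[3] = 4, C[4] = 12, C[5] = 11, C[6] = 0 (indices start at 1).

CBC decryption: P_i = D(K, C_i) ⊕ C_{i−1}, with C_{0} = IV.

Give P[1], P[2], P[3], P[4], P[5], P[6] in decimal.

P[1] = 6, P[2] = 2, P[3] = 0, P[4] = 3, P[5] = 12, P[6] = 0

P[1]: D(K, 6) = 13; 13 ⊕ 11 = 6.
P[2]: D(K, 15) = 4; 4 ⊕ 6 = 2.
P[3]: D(K, 4) = 15; 15 ⊕ 15 = 0.
P[4]: D(K, 12) = 7; 7 ⊕ 4 = 3.
P[5]: D(K, 11) = 0; 0 ⊕ 12 = 12.
P[6]: D(K, 0) = 11; 11 ⊕ 11 = 0.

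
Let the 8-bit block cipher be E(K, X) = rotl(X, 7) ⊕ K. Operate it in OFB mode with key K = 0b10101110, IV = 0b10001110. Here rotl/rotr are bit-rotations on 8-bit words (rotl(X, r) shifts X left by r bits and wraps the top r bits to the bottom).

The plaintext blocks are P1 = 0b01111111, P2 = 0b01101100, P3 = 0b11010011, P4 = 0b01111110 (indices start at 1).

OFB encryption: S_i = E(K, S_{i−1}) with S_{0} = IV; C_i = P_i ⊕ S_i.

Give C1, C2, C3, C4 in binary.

C1: S = E(K, 0b10001110) = 0b11101001; 0b01111111 ⊕ 0b11101001 = 0b10010110.
C2: S = E(K, 0b11101001) = 0b01011010; 0b01101100 ⊕ 0b01011010 = 0b00110110.
C3: S = E(K, 0b01011010) = 0b10000011; 0b11010011 ⊕ 0b10000011 = 0b01010000.
C4: S = E(K, 0b10000011) = 0b01101111; 0b01111110 ⊕ 0b01101111 = 0b00010001.

C1 = 0b10010110, C2 = 0b00110110, C3 = 0b01010000, C4 = 0b00010001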